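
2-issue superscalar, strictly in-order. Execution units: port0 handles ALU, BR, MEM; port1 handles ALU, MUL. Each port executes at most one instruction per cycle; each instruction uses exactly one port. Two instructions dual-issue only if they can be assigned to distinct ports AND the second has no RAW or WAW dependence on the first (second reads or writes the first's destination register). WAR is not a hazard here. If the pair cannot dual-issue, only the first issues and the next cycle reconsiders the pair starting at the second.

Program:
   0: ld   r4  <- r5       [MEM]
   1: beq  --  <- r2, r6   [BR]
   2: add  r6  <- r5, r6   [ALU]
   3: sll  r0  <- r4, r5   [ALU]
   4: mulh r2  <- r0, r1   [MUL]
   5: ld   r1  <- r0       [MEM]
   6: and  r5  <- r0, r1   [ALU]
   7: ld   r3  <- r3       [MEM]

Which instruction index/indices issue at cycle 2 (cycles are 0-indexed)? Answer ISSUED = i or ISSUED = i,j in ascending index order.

ISSUED = 3

0. ld @i0  | no-port MEM/BR
1. beq;add @i1,i2  | 2-wide
2. sll @i3  | RAW r0
3. mulh;ld @i4,i5  | 2-wide
4. and;ld @i6,i7  | 2-wide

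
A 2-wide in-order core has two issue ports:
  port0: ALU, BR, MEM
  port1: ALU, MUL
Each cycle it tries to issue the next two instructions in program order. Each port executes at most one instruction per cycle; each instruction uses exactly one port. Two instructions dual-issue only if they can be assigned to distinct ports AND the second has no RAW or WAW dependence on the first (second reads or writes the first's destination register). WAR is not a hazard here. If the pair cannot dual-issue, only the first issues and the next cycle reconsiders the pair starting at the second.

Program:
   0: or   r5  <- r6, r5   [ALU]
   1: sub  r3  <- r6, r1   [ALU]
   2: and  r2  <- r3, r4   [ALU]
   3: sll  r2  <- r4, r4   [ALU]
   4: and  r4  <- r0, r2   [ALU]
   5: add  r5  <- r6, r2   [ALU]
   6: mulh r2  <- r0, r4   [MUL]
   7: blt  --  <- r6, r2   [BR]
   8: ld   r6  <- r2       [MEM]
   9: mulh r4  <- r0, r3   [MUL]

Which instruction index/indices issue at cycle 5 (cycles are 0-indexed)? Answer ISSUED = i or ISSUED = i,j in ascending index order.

c0: i0+i1 or.ALU/sub.ALU  pair
c1: i2 and.ALU  WAW r2
c2: i3 sll.ALU  RAW r2
c3: i4+i5 and.ALU/add.ALU  pair
c4: i6 mulh.MUL  RAW r2
c5: i7 blt.BR  no-port BR/MEM
c6: i8+i9 ld.MEM/mulh.MUL  pair

ISSUED = 7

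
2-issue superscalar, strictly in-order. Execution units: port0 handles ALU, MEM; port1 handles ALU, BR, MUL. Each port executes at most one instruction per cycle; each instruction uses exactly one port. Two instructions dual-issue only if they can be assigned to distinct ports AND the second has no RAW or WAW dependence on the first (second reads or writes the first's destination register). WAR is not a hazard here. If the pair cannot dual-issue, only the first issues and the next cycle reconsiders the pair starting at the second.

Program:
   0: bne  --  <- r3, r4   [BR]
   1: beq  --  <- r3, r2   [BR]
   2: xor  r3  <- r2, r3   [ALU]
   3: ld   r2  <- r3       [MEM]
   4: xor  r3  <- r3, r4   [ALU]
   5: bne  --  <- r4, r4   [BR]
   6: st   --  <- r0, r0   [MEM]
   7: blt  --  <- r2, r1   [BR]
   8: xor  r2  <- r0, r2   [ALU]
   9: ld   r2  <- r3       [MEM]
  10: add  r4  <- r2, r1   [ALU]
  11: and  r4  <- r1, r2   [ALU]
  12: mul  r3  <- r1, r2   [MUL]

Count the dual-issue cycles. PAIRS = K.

PAIRS = 5

t=0 i0:bne.BR ; no-port BR/BR
t=1 i1&i2:beq.BR;xor.ALU ; 2-wide
t=2 i3&i4:ld.MEM;xor.ALU ; 2-wide
t=3 i5&i6:bne.BR;st.MEM ; 2-wide
t=4 i7&i8:blt.BR;xor.ALU ; 2-wide
t=5 i9:ld.MEM ; RAW r2
t=6 i10:add.ALU ; WAW r4
t=7 i11&i12:and.ALU;mul.MUL ; 2-wide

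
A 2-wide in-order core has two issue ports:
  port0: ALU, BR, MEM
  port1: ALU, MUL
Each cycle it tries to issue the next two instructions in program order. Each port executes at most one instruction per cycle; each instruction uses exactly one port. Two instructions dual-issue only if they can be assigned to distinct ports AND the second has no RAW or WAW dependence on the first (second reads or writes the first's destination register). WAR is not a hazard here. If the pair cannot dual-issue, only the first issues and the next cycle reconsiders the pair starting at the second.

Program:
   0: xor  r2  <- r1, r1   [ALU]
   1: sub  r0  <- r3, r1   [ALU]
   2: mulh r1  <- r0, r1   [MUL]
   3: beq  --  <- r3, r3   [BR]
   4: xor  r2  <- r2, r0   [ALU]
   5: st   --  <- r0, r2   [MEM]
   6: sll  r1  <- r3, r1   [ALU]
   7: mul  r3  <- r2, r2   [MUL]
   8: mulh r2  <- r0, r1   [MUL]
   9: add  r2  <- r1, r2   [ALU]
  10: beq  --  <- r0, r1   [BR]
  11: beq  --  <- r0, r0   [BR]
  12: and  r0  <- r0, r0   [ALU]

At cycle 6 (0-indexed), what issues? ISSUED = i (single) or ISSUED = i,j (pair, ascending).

[0] i0+i1  xor.ALU/sub.ALU  -- dual
[1] i2+i3  mulh.MUL/beq.BR  -- dual
[2] i4  xor.ALU  -- RAW r2
[3] i5+i6  st.MEM/sll.ALU  -- dual
[4] i7  mul.MUL  -- no-port MUL/MUL
[5] i8  mulh.MUL  -- RAW+WAW r2
[6] i9+i10  add.ALU/beq.BR  -- dual
[7] i11+i12  beq.BR/and.ALU  -- dual

ISSUED = 9,10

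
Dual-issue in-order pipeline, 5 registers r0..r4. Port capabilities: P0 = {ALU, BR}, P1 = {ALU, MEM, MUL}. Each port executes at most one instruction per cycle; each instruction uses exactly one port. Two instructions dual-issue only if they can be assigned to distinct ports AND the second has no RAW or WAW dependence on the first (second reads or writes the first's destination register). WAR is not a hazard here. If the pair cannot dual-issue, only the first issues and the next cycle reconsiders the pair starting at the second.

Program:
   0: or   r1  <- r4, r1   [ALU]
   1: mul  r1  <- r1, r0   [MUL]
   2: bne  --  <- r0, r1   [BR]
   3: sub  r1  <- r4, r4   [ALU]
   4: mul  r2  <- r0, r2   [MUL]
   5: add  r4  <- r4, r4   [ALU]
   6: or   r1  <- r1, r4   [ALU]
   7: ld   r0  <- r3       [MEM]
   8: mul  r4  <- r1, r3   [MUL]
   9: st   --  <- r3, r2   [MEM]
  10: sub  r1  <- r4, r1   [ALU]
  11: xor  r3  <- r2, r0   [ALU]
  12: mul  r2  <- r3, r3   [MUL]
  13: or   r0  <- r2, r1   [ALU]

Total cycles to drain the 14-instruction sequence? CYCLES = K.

c0: i0 or  RAW+WAW r1
c1: i1 mul  RAW r1
c2: i2/i3 bne;sub  dual
c3: i4/i5 mul;add  dual
c4: i6/i7 or;ld  dual
c5: i8 mul  no-port MUL/MEM
c6: i9/i10 st;sub  dual
c7: i11 xor  RAW r3
c8: i12 mul  RAW r2
c9: i13 or  tail

CYCLES = 10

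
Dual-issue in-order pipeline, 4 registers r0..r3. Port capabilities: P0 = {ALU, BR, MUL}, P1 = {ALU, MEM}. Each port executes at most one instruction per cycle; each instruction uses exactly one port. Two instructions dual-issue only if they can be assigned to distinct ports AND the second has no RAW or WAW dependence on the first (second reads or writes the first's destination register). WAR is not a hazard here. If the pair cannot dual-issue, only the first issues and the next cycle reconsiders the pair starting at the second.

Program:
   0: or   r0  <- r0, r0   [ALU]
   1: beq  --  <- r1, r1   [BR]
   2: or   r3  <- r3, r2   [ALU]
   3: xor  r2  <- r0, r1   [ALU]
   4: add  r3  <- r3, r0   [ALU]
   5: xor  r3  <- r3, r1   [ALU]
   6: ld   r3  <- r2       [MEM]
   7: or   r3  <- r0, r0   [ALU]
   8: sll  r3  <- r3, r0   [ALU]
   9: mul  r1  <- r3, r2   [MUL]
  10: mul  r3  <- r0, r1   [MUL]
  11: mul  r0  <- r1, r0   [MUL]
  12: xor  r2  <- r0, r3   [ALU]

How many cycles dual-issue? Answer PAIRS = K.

#0 head=0: or+beq i0,i1 pair
#1 head=2: or+xor i2,i3 pair
#2 head=4: add i4 RAW+WAW r3
#3 head=5: xor i5 WAW r3
#4 head=6: ld i6 WAW r3
#5 head=7: or i7 RAW+WAW r3
#6 head=8: sll i8 RAW r3
#7 head=9: mul i9 no-port MUL/MUL
#8 head=10: mul i10 no-port MUL/MUL
#9 head=11: mul i11 RAW r0
#10 head=12: xor i12 tail

PAIRS = 2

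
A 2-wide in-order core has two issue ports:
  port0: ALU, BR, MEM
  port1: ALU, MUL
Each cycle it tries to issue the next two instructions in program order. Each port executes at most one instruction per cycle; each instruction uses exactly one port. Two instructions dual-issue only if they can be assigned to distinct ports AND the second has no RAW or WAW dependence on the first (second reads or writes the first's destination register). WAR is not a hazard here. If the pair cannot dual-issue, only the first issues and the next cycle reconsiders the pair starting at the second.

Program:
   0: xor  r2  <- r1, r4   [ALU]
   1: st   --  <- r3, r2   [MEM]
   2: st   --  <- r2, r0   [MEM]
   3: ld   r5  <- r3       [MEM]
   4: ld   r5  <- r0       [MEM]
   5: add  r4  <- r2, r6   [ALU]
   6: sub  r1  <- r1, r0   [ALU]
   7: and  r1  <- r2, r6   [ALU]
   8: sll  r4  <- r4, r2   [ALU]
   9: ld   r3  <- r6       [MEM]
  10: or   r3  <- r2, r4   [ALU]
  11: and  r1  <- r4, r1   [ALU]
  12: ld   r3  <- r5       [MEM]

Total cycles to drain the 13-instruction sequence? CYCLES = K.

CYCLES = 10

#0 head=0: xor i0 RAW r2
#1 head=1: st i1 no-port MEM/MEM
#2 head=2: st i2 no-port MEM/MEM
#3 head=3: ld i3 no-port MEM/MEM
#4 head=4: ld;add i4/i5 2-wide
#5 head=6: sub i6 WAW r1
#6 head=7: and;sll i7/i8 2-wide
#7 head=9: ld i9 WAW r3
#8 head=10: or;and i10/i11 2-wide
#9 head=12: ld i12 tail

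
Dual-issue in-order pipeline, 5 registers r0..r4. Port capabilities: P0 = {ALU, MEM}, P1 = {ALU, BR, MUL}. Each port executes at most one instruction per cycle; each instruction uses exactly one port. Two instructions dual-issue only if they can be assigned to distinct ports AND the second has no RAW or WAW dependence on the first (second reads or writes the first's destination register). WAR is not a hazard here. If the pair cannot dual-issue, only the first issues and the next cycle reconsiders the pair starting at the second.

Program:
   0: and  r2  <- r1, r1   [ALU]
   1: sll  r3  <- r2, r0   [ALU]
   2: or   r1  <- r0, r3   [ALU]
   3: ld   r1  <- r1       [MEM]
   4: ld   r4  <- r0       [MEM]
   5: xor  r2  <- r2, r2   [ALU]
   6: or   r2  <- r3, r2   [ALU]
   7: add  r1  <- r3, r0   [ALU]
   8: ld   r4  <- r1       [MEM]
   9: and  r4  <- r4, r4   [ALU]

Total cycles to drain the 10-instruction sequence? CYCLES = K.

  cy0 -> i0 (and.ALU) RAW r2
  cy1 -> i1 (sll.ALU) RAW r3
  cy2 -> i2 (or.ALU) RAW+WAW r1
  cy3 -> i3 (ld.MEM) no-port MEM/MEM
  cy4 -> i4+i5 (ld.MEM xor.ALU) 2-wide
  cy5 -> i6+i7 (or.ALU add.ALU) 2-wide
  cy6 -> i8 (ld.MEM) RAW+WAW r4
  cy7 -> i9 (and.ALU) tail

CYCLES = 8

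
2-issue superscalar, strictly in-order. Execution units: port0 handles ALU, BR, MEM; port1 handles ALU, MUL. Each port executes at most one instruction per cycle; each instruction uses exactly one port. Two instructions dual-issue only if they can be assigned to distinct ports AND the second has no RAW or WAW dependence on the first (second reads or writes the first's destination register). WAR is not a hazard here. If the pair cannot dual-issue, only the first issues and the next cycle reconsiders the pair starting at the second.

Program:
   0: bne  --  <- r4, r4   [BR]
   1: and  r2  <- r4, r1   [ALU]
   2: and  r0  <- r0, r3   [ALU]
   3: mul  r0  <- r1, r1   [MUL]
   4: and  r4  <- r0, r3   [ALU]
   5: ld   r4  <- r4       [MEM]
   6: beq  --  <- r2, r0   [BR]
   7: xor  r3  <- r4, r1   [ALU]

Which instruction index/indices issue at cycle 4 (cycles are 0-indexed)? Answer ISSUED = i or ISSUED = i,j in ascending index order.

ISSUED = 5

0. bne.BR and.ALU @i0+i1  | pair
1. and.ALU @i2  | WAW r0
2. mul.MUL @i3  | RAW r0
3. and.ALU @i4  | RAW+WAW r4
4. ld.MEM @i5  | no-port MEM/BR
5. beq.BR xor.ALU @i6+i7  | pair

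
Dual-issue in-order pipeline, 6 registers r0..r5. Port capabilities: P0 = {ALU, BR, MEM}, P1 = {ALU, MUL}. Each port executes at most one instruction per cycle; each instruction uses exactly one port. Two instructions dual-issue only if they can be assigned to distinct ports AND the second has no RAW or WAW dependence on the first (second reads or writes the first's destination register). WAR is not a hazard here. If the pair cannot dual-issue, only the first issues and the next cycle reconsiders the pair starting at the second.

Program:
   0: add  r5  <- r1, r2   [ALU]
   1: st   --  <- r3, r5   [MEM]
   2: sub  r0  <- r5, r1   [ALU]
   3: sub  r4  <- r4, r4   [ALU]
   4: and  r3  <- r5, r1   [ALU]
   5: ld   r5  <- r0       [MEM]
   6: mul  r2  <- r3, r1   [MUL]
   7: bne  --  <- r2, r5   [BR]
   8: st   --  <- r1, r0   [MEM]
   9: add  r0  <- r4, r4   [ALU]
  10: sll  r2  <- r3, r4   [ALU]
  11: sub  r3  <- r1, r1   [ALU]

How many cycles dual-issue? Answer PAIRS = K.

c0: i0 add.ALU  RAW r5
c1: i1&i2 st.MEM;sub.ALU  dual
c2: i3&i4 sub.ALU;and.ALU  dual
c3: i5&i6 ld.MEM;mul.MUL  dual
c4: i7 bne.BR  no-port BR/MEM
c5: i8&i9 st.MEM;add.ALU  dual
c6: i10&i11 sll.ALU;sub.ALU  dual

PAIRS = 5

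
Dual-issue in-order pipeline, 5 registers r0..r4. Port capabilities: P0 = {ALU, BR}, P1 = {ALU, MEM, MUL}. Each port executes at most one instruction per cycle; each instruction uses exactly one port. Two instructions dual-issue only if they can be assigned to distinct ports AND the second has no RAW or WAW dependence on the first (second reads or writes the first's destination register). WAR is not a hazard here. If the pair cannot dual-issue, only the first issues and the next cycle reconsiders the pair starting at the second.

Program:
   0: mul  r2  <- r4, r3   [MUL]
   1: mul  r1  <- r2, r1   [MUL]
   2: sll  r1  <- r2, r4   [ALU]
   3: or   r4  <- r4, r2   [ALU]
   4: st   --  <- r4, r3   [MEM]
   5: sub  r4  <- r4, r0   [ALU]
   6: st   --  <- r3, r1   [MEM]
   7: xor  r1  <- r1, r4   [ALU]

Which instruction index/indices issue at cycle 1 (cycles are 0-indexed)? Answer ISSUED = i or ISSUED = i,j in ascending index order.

ISSUED = 1

t=0 i0:mul ; no-port MUL/MUL
t=1 i1:mul ; WAW r1
t=2 i2/i3:sll/or ; 2-wide
t=3 i4/i5:st/sub ; 2-wide
t=4 i6/i7:st/xor ; 2-wide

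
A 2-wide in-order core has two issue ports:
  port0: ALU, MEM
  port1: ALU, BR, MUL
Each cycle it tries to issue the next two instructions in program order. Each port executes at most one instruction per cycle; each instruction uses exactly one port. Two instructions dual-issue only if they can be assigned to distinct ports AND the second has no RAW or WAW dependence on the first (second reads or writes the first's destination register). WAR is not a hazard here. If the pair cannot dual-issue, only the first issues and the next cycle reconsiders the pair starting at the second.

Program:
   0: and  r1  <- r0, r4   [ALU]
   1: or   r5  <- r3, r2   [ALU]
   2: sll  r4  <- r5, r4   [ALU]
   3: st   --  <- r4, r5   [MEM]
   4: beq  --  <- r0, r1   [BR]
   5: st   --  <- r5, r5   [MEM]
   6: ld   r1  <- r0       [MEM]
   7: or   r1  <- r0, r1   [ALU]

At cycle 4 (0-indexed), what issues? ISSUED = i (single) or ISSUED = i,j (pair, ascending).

0. and.ALU/or.ALU @i0&i1  | pair
1. sll.ALU @i2  | RAW r4
2. st.MEM/beq.BR @i3&i4  | pair
3. st.MEM @i5  | no-port MEM/MEM
4. ld.MEM @i6  | RAW+WAW r1
5. or.ALU @i7  | tail

ISSUED = 6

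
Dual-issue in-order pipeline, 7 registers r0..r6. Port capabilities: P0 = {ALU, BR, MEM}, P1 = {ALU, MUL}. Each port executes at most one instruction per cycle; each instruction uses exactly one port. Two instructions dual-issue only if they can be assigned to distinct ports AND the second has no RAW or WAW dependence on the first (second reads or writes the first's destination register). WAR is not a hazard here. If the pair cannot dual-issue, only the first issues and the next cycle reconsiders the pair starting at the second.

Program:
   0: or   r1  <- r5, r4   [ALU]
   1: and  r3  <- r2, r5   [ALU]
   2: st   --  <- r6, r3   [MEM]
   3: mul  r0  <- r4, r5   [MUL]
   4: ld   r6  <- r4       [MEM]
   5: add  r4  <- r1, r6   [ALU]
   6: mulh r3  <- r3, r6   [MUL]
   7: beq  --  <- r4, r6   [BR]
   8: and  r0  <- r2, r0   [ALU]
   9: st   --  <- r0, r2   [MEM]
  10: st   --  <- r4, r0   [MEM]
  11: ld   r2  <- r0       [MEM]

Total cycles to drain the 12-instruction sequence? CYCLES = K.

CYCLES = 8

#0 head=0: or and i0&i1 pair
#1 head=2: st mul i2&i3 pair
#2 head=4: ld i4 RAW r6
#3 head=5: add mulh i5&i6 pair
#4 head=7: beq and i7&i8 pair
#5 head=9: st i9 no-port MEM/MEM
#6 head=10: st i10 no-port MEM/MEM
#7 head=11: ld i11 tail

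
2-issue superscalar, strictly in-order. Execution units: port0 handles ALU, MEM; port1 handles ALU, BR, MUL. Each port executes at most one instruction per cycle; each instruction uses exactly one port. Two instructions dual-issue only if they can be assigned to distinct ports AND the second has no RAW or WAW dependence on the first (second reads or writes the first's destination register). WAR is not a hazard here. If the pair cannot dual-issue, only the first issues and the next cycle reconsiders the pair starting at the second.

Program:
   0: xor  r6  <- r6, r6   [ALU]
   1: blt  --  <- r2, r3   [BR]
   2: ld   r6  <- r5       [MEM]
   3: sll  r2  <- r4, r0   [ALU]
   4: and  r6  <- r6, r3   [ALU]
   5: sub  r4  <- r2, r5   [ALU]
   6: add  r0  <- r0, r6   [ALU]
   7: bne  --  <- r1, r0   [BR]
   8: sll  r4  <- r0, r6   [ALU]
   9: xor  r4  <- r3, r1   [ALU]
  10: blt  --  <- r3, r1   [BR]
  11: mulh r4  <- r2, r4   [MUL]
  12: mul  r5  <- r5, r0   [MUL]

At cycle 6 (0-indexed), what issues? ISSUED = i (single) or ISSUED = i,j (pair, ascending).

ISSUED = 11

t=0 i0+i1:xor/blt ; dual
t=1 i2+i3:ld/sll ; dual
t=2 i4+i5:and/sub ; dual
t=3 i6:add ; RAW r0
t=4 i7+i8:bne/sll ; dual
t=5 i9+i10:xor/blt ; dual
t=6 i11:mulh ; no-port MUL/MUL
t=7 i12:mul ; tail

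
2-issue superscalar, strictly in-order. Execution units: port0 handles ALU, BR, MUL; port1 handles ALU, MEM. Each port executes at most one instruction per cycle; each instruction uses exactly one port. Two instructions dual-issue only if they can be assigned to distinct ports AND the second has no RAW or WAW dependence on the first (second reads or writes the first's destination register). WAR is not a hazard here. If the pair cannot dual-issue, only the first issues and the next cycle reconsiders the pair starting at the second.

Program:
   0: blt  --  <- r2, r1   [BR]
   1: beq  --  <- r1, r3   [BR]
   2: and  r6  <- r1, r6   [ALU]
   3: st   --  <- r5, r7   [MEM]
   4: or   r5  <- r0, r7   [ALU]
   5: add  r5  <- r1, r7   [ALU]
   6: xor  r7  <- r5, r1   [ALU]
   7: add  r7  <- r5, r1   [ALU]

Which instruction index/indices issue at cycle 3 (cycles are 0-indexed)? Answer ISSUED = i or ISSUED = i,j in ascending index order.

[0] i0  blt  -- no-port BR/BR
[1] i1&i2  beq+and  -- pair
[2] i3&i4  st+or  -- pair
[3] i5  add  -- RAW r5
[4] i6  xor  -- WAW r7
[5] i7  add  -- tail

ISSUED = 5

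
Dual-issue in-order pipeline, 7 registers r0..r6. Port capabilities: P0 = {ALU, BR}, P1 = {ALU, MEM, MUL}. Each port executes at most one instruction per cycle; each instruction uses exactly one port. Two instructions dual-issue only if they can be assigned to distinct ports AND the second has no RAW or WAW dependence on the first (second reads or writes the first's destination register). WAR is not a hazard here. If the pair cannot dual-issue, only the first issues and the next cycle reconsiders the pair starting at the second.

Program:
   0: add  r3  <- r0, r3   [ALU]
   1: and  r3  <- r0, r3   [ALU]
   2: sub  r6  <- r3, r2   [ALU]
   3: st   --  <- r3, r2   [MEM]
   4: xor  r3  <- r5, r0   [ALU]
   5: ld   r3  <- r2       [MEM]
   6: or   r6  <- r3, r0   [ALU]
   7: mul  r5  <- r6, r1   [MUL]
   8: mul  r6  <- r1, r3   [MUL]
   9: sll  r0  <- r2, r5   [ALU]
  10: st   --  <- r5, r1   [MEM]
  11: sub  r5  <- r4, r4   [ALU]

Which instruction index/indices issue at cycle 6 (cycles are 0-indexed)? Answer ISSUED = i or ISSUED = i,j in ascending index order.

[0] i0  add  -- RAW+WAW r3
[1] i1  and  -- RAW r3
[2] i2,i3  sub+st  -- dual
[3] i4  xor  -- WAW r3
[4] i5  ld  -- RAW r3
[5] i6  or  -- RAW r6
[6] i7  mul  -- no-port MUL/MUL
[7] i8,i9  mul+sll  -- dual
[8] i10,i11  st+sub  -- dual

ISSUED = 7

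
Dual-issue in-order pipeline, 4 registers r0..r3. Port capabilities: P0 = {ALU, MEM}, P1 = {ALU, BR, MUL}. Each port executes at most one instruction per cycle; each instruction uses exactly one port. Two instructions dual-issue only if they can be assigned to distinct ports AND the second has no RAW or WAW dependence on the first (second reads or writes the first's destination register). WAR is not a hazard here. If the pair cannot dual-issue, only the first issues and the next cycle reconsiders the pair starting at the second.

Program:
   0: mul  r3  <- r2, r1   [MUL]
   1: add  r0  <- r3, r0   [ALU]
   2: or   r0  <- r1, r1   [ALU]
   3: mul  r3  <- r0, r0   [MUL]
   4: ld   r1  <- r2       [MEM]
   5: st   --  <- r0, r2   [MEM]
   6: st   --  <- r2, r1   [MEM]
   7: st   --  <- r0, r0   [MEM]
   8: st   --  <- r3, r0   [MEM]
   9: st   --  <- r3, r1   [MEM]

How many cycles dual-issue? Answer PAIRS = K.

#0 head=0: mul.MUL i0 RAW r3
#1 head=1: add.ALU i1 WAW r0
#2 head=2: or.ALU i2 RAW r0
#3 head=3: mul.MUL/ld.MEM i3,i4 2-wide
#4 head=5: st.MEM i5 no-port MEM/MEM
#5 head=6: st.MEM i6 no-port MEM/MEM
#6 head=7: st.MEM i7 no-port MEM/MEM
#7 head=8: st.MEM i8 no-port MEM/MEM
#8 head=9: st.MEM i9 tail

PAIRS = 1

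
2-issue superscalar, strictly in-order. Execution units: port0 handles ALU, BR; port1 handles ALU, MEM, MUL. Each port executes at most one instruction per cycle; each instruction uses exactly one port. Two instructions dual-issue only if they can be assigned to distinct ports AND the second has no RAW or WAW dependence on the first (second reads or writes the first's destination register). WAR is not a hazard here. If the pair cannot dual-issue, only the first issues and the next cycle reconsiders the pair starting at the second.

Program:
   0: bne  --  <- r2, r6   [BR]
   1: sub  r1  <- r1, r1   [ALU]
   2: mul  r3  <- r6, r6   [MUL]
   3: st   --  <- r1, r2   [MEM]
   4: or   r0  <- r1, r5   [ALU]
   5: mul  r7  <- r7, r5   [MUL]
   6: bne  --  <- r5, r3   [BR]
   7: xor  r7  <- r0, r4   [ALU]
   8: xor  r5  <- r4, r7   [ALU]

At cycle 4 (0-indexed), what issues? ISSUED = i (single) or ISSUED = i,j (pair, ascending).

c0: i0/i1 bne+sub  pair
c1: i2 mul  no-port MUL/MEM
c2: i3/i4 st+or  pair
c3: i5/i6 mul+bne  pair
c4: i7 xor  RAW r7
c5: i8 xor  tail

ISSUED = 7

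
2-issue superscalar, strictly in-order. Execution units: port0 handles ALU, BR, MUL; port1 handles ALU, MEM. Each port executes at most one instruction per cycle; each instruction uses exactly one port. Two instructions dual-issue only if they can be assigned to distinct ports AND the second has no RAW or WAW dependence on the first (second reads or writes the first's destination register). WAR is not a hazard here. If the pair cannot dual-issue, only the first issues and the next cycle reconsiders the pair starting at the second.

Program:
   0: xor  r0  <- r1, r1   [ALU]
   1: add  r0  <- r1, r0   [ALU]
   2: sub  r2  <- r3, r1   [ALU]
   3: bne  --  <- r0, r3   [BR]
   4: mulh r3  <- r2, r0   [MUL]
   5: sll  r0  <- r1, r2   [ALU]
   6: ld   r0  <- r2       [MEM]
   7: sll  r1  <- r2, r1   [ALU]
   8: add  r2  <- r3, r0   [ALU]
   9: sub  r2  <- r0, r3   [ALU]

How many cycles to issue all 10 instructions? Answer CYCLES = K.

CYCLES = 7

0. xor @i0  | RAW+WAW r0
1. add sub @i1+i2  | dual
2. bne @i3  | no-port BR/MUL
3. mulh sll @i4+i5  | dual
4. ld sll @i6+i7  | dual
5. add @i8  | WAW r2
6. sub @i9  | tail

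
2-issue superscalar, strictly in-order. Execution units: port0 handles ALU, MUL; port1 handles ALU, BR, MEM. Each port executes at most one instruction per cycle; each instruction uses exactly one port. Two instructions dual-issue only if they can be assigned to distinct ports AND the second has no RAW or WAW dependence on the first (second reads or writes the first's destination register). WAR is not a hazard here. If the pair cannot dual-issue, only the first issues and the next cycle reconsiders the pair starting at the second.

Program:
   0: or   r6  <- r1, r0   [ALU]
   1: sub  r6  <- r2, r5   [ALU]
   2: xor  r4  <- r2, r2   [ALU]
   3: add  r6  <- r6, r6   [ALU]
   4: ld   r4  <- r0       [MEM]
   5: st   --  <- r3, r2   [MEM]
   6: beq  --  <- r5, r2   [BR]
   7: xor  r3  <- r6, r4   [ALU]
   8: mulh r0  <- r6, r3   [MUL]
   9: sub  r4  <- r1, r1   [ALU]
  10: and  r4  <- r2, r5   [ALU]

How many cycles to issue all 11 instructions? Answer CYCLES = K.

0. or.ALU @i0  | WAW r6
1. sub.ALU xor.ALU @i1,i2  | pair
2. add.ALU ld.MEM @i3,i4  | pair
3. st.MEM @i5  | no-port MEM/BR
4. beq.BR xor.ALU @i6,i7  | pair
5. mulh.MUL sub.ALU @i8,i9  | pair
6. and.ALU @i10  | tail

CYCLES = 7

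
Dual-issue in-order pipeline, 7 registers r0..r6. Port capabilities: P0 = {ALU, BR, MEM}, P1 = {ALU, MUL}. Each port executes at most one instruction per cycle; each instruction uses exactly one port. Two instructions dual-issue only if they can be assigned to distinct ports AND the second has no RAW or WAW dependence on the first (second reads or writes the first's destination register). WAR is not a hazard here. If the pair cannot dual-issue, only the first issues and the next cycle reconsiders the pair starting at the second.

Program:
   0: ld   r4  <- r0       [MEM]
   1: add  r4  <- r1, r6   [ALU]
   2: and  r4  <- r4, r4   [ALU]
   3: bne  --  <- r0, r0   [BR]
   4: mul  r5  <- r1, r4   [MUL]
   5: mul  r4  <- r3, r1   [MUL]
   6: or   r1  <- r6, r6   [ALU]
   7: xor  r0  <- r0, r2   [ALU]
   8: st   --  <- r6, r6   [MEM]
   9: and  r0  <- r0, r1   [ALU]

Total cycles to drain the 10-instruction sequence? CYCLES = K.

CYCLES = 7

[0] i0  ld  -- WAW r4
[1] i1  add  -- RAW+WAW r4
[2] i2,i3  and+bne  -- 2-wide
[3] i4  mul  -- no-port MUL/MUL
[4] i5,i6  mul+or  -- 2-wide
[5] i7,i8  xor+st  -- 2-wide
[6] i9  and  -- tail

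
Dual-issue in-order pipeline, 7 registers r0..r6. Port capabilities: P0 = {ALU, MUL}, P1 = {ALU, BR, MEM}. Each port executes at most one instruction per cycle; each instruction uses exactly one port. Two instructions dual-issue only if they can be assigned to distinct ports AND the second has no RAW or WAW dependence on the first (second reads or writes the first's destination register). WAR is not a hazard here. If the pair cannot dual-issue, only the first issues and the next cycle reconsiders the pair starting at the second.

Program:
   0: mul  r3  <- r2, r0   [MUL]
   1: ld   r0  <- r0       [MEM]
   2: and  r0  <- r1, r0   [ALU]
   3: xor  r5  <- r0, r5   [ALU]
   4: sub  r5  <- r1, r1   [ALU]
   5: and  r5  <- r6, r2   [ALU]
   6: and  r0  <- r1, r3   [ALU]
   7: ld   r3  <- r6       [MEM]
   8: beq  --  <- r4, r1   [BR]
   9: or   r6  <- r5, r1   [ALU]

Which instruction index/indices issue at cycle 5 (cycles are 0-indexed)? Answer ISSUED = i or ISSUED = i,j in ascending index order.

ISSUED = 7

#0 head=0: mul ld i0/i1 dual
#1 head=2: and i2 RAW r0
#2 head=3: xor i3 WAW r5
#3 head=4: sub i4 WAW r5
#4 head=5: and and i5/i6 dual
#5 head=7: ld i7 no-port MEM/BR
#6 head=8: beq or i8/i9 dual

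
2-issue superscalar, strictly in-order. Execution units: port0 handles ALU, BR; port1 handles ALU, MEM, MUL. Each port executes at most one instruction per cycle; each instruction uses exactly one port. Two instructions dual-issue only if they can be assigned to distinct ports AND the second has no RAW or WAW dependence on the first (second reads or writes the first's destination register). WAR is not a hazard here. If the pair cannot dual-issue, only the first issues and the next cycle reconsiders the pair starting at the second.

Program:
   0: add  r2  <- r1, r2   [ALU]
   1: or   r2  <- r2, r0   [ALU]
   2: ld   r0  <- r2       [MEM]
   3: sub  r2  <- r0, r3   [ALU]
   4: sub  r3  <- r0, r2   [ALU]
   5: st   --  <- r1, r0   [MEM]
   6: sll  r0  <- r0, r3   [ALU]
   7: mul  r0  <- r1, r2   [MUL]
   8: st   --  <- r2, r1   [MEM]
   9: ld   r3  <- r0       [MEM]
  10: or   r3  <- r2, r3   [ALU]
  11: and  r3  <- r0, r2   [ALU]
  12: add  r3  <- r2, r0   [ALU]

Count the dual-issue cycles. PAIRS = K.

0. add @i0  | RAW+WAW r2
1. or @i1  | RAW r2
2. ld @i2  | RAW r0
3. sub @i3  | RAW r2
4. sub st @i4&i5  | pair
5. sll @i6  | WAW r0
6. mul @i7  | no-port MUL/MEM
7. st @i8  | no-port MEM/MEM
8. ld @i9  | RAW+WAW r3
9. or @i10  | WAW r3
10. and @i11  | WAW r3
11. add @i12  | tail

PAIRS = 1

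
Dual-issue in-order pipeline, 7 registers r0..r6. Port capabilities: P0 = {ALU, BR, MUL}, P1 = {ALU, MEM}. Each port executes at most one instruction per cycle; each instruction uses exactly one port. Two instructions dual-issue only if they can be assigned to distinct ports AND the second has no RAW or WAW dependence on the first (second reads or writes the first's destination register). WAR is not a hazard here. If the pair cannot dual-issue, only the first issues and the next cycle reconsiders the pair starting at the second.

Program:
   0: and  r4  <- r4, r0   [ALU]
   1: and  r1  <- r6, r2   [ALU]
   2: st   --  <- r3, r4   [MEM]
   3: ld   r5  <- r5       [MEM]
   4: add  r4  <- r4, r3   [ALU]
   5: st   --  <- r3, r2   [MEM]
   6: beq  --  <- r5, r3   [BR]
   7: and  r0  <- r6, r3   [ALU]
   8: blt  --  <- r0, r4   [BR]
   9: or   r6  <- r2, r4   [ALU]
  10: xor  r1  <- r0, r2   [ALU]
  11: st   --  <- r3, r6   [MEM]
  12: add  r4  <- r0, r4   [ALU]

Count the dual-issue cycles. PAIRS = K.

[0] i0&i1  and;and  -- pair
[1] i2  st  -- no-port MEM/MEM
[2] i3&i4  ld;add  -- pair
[3] i5&i6  st;beq  -- pair
[4] i7  and  -- RAW r0
[5] i8&i9  blt;or  -- pair
[6] i10&i11  xor;st  -- pair
[7] i12  add  -- tail

PAIRS = 5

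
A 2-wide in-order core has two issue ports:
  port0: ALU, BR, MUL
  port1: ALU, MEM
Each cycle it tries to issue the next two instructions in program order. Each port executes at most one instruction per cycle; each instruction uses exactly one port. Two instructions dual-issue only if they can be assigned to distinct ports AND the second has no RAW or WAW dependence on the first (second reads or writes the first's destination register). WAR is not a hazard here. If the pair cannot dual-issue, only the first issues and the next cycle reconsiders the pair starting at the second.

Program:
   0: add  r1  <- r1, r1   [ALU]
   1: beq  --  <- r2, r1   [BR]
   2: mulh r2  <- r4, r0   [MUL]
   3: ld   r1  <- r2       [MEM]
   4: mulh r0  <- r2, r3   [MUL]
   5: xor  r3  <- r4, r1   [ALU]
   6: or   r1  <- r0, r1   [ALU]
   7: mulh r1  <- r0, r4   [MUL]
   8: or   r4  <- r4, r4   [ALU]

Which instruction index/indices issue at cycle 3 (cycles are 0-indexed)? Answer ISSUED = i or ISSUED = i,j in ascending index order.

c0: i0 add.ALU  RAW r1
c1: i1 beq.BR  no-port BR/MUL
c2: i2 mulh.MUL  RAW r2
c3: i3+i4 ld.MEM+mulh.MUL  2-wide
c4: i5+i6 xor.ALU+or.ALU  2-wide
c5: i7+i8 mulh.MUL+or.ALU  2-wide

ISSUED = 3,4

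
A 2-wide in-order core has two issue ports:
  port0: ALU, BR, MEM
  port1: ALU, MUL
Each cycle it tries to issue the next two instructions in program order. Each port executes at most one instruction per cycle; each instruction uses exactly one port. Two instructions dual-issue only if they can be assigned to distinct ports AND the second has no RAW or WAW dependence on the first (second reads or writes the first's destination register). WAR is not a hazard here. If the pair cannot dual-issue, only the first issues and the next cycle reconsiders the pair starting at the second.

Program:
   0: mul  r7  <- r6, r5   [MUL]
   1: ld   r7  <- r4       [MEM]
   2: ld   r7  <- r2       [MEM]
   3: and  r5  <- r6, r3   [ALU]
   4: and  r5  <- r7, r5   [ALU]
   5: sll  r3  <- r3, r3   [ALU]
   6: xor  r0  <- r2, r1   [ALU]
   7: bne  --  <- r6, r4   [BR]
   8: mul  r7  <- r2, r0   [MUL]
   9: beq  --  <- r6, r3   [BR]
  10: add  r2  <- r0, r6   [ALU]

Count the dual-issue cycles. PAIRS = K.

  cy0 -> i0 (mul) WAW r7
  cy1 -> i1 (ld) no-port MEM/MEM
  cy2 -> i2&i3 (ld+and) pair
  cy3 -> i4&i5 (and+sll) pair
  cy4 -> i6&i7 (xor+bne) pair
  cy5 -> i8&i9 (mul+beq) pair
  cy6 -> i10 (add) tail

PAIRS = 4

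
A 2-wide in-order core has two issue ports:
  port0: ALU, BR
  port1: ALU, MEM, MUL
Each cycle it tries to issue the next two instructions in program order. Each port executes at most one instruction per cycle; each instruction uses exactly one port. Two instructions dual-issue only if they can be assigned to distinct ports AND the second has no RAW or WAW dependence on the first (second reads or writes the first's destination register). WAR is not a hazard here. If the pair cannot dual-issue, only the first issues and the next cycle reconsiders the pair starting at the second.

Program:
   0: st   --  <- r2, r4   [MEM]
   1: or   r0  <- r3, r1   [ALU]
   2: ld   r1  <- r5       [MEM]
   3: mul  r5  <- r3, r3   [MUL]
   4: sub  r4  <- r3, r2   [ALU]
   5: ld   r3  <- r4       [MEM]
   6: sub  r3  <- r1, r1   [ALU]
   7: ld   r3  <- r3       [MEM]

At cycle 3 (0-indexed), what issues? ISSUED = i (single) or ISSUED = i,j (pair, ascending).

ISSUED = 5

#0 head=0: st/or i0/i1 pair
#1 head=2: ld i2 no-port MEM/MUL
#2 head=3: mul/sub i3/i4 pair
#3 head=5: ld i5 WAW r3
#4 head=6: sub i6 RAW+WAW r3
#5 head=7: ld i7 tail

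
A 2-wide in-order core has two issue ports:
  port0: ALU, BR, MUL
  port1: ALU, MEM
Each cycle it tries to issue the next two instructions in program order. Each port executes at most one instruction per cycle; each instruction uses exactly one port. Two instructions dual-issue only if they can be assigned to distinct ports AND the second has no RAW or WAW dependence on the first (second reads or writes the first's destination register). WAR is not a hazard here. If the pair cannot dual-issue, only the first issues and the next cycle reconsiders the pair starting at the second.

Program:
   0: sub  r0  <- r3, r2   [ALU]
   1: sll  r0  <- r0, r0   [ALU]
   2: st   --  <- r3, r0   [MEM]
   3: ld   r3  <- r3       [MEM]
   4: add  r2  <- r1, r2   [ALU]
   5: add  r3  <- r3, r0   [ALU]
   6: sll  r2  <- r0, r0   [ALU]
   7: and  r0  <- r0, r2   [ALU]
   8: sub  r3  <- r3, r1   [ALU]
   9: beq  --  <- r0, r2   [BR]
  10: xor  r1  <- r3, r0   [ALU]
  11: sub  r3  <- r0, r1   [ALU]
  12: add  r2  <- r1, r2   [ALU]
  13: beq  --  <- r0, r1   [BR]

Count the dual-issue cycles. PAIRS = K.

PAIRS = 5

  cy0 -> i0 (sub.ALU) RAW+WAW r0
  cy1 -> i1 (sll.ALU) RAW r0
  cy2 -> i2 (st.MEM) no-port MEM/MEM
  cy3 -> i3,i4 (ld.MEM/add.ALU) dual
  cy4 -> i5,i6 (add.ALU/sll.ALU) dual
  cy5 -> i7,i8 (and.ALU/sub.ALU) dual
  cy6 -> i9,i10 (beq.BR/xor.ALU) dual
  cy7 -> i11,i12 (sub.ALU/add.ALU) dual
  cy8 -> i13 (beq.BR) tail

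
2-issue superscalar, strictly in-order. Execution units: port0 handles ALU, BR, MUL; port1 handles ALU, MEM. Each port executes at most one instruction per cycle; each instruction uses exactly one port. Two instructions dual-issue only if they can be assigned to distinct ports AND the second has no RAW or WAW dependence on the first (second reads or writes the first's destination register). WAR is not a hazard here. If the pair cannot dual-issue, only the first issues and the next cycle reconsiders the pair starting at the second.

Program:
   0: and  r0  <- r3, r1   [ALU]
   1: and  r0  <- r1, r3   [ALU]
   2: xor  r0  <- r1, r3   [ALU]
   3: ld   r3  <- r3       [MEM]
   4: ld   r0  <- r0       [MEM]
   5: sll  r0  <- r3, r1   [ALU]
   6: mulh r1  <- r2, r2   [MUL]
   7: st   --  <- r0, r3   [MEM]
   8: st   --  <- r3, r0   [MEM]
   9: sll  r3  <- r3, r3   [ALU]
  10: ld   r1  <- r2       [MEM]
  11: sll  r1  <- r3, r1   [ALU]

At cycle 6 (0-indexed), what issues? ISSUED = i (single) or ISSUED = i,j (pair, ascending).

ISSUED = 8,9

[0] i0  and  -- WAW r0
[1] i1  and  -- WAW r0
[2] i2+i3  xor;ld  -- 2-wide
[3] i4  ld  -- WAW r0
[4] i5+i6  sll;mulh  -- 2-wide
[5] i7  st  -- no-port MEM/MEM
[6] i8+i9  st;sll  -- 2-wide
[7] i10  ld  -- RAW+WAW r1
[8] i11  sll  -- tail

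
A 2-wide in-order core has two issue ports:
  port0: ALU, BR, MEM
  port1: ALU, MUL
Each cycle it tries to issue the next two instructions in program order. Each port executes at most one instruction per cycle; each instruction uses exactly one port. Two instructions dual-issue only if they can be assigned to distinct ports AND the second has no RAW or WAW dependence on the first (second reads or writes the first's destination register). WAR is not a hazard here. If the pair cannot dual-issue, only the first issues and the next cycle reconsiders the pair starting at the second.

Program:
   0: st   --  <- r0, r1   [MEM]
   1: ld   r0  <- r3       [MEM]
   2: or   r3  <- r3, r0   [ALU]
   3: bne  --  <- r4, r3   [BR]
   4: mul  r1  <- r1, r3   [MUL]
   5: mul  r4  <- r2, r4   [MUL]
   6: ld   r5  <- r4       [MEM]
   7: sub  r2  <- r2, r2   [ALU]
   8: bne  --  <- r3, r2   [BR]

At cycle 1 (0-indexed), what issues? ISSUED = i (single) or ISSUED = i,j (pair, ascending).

ISSUED = 1

#0 head=0: st i0 no-port MEM/MEM
#1 head=1: ld i1 RAW r0
#2 head=2: or i2 RAW r3
#3 head=3: bne mul i3/i4 dual
#4 head=5: mul i5 RAW r4
#5 head=6: ld sub i6/i7 dual
#6 head=8: bne i8 tail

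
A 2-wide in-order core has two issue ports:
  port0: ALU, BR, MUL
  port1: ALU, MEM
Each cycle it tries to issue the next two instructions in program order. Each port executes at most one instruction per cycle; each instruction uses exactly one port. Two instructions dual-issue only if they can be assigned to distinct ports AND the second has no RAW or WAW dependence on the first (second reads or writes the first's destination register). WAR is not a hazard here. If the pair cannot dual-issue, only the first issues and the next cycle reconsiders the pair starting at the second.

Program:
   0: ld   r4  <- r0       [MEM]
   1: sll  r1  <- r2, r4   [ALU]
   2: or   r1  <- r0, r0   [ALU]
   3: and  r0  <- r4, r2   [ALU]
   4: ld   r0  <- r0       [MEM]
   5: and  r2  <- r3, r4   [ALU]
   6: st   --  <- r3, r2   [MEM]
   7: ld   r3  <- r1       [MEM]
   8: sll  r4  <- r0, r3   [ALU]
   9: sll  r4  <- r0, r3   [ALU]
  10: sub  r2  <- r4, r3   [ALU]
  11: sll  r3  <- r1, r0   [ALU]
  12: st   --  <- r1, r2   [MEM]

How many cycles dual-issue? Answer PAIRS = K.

PAIRS = 3

  cy0 -> i0 (ld.MEM) RAW r4
  cy1 -> i1 (sll.ALU) WAW r1
  cy2 -> i2+i3 (or.ALU+and.ALU) 2-wide
  cy3 -> i4+i5 (ld.MEM+and.ALU) 2-wide
  cy4 -> i6 (st.MEM) no-port MEM/MEM
  cy5 -> i7 (ld.MEM) RAW r3
  cy6 -> i8 (sll.ALU) WAW r4
  cy7 -> i9 (sll.ALU) RAW r4
  cy8 -> i10+i11 (sub.ALU+sll.ALU) 2-wide
  cy9 -> i12 (st.MEM) tail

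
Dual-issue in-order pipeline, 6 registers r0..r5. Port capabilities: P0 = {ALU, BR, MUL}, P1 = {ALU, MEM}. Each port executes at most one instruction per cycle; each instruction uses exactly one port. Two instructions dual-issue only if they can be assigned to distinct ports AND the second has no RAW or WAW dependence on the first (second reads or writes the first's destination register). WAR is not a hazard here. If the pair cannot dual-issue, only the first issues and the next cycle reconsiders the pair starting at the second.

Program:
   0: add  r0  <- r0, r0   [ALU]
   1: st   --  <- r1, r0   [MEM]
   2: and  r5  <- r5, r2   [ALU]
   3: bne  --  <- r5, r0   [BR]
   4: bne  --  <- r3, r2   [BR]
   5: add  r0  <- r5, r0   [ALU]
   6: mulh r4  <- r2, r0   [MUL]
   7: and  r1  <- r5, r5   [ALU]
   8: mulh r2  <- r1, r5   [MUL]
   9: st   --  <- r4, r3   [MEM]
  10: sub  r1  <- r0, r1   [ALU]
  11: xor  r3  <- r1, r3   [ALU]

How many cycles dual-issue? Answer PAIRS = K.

PAIRS = 4

0. add.ALU @i0  | RAW r0
1. st.MEM and.ALU @i1&i2  | dual
2. bne.BR @i3  | no-port BR/BR
3. bne.BR add.ALU @i4&i5  | dual
4. mulh.MUL and.ALU @i6&i7  | dual
5. mulh.MUL st.MEM @i8&i9  | dual
6. sub.ALU @i10  | RAW r1
7. xor.ALU @i11  | tail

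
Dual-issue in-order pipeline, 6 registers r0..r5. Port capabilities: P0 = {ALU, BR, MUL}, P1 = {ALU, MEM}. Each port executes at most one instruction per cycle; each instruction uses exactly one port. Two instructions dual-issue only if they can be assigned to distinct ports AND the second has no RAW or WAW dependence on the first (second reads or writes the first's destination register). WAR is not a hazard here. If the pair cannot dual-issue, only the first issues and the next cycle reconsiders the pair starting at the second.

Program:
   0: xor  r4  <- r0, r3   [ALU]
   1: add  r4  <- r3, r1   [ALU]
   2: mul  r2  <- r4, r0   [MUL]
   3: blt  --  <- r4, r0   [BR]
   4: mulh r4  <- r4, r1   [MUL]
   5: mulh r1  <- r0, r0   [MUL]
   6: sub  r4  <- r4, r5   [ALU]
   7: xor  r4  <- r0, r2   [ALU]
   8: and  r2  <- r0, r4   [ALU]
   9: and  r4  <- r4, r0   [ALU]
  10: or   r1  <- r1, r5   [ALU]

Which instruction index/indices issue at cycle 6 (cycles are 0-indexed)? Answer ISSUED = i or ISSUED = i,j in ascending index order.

#0 head=0: xor i0 WAW r4
#1 head=1: add i1 RAW r4
#2 head=2: mul i2 no-port MUL/BR
#3 head=3: blt i3 no-port BR/MUL
#4 head=4: mulh i4 no-port MUL/MUL
#5 head=5: mulh+sub i5+i6 2-wide
#6 head=7: xor i7 RAW r4
#7 head=8: and+and i8+i9 2-wide
#8 head=10: or i10 tail

ISSUED = 7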